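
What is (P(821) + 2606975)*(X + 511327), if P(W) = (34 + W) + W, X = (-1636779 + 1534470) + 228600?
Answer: 1663322833318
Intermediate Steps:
X = 126291 (X = -102309 + 228600 = 126291)
P(W) = 34 + 2*W
(P(821) + 2606975)*(X + 511327) = ((34 + 2*821) + 2606975)*(126291 + 511327) = ((34 + 1642) + 2606975)*637618 = (1676 + 2606975)*637618 = 2608651*637618 = 1663322833318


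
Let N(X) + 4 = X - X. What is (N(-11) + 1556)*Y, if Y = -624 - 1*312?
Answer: -1452672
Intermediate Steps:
N(X) = -4 (N(X) = -4 + (X - X) = -4 + 0 = -4)
Y = -936 (Y = -624 - 312 = -936)
(N(-11) + 1556)*Y = (-4 + 1556)*(-936) = 1552*(-936) = -1452672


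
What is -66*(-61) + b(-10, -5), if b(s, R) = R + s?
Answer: 4011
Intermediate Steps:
-66*(-61) + b(-10, -5) = -66*(-61) + (-5 - 10) = 4026 - 15 = 4011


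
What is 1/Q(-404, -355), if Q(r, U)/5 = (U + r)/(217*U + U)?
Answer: 15478/759 ≈ 20.393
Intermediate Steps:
Q(r, U) = 5*(U + r)/(218*U) (Q(r, U) = 5*((U + r)/(217*U + U)) = 5*((U + r)/((218*U))) = 5*((U + r)*(1/(218*U))) = 5*((U + r)/(218*U)) = 5*(U + r)/(218*U))
1/Q(-404, -355) = 1/((5/218)*(-355 - 404)/(-355)) = 1/((5/218)*(-1/355)*(-759)) = 1/(759/15478) = 15478/759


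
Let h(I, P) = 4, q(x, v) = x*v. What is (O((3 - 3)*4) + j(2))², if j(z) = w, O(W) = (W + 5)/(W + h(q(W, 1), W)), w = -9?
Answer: 961/16 ≈ 60.063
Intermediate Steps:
q(x, v) = v*x
O(W) = (5 + W)/(4 + W) (O(W) = (W + 5)/(W + 4) = (5 + W)/(4 + W))
j(z) = -9
(O((3 - 3)*4) + j(2))² = ((5 + (3 - 3)*4)/(4 + (3 - 3)*4) - 9)² = ((5 + 0*4)/(4 + 0*4) - 9)² = ((5 + 0)/(4 + 0) - 9)² = (5/4 - 9)² = (-31/4)² = 961/16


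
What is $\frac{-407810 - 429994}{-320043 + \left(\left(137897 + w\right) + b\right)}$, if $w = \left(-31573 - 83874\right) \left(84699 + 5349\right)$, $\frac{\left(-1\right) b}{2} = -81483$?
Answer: $\frac{19041}{236267969} \approx 8.0591 \cdot 10^{-5}$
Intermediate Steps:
$b = 162966$ ($b = \left(-2\right) \left(-81483\right) = 162966$)
$w = -10395771456$ ($w = \left(-115447\right) 90048 = -10395771456$)
$\frac{-407810 - 429994}{-320043 + \left(\left(137897 + w\right) + b\right)} = \frac{-407810 - 429994}{-320043 + \left(\left(137897 - 10395771456\right) + 162966\right)} = - \frac{837804}{-320043 + \left(-10395633559 + 162966\right)} = - \frac{837804}{-320043 - 10395470593} = - \frac{837804}{-10395790636} = \left(-837804\right) \left(- \frac{1}{10395790636}\right) = \frac{19041}{236267969}$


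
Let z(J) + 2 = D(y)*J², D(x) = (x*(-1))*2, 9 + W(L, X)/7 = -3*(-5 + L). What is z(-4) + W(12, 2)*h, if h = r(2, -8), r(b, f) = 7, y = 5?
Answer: -1632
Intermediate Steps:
W(L, X) = 42 - 21*L (W(L, X) = -63 + 7*(-3*(-5 + L)) = -63 + 7*(15 - 3*L) = -63 + (105 - 21*L) = 42 - 21*L)
D(x) = -2*x (D(x) = -x*2 = -2*x)
z(J) = -2 - 10*J² (z(J) = -2 + (-2*5)*J² = -2 - 10*J²)
h = 7
z(-4) + W(12, 2)*h = (-2 - 10*(-4)²) + (42 - 21*12)*7 = (-2 - 10*16) + (42 - 252)*7 = (-2 - 160) - 210*7 = -162 - 1470 = -1632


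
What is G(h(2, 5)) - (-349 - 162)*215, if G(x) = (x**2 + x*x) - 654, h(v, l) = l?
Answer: 109261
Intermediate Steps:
G(x) = -654 + 2*x**2 (G(x) = (x**2 + x**2) - 654 = 2*x**2 - 654 = -654 + 2*x**2)
G(h(2, 5)) - (-349 - 162)*215 = (-654 + 2*5**2) - (-349 - 162)*215 = (-654 + 2*25) - (-511)*215 = (-654 + 50) - 1*(-109865) = -604 + 109865 = 109261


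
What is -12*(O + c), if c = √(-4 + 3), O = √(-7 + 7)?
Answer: -12*I ≈ -12.0*I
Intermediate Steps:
O = 0 (O = √0 = 0)
c = I (c = √(-1) = I ≈ 1.0*I)
-12*(O + c) = -12*(0 + I) = -12*I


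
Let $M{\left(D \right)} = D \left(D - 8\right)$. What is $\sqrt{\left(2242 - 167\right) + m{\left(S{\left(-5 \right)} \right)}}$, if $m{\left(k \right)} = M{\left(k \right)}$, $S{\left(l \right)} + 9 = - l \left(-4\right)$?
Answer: $2 \sqrt{787} \approx 56.107$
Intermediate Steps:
$M{\left(D \right)} = D \left(-8 + D\right)$
$S{\left(l \right)} = -9 + 4 l$ ($S{\left(l \right)} = -9 + - l \left(-4\right) = -9 + 4 l$)
$m{\left(k \right)} = k \left(-8 + k\right)$
$\sqrt{\left(2242 - 167\right) + m{\left(S{\left(-5 \right)} \right)}} = \sqrt{\left(2242 - 167\right) + \left(-9 + 4 \left(-5\right)\right) \left(-8 + \left(-9 + 4 \left(-5\right)\right)\right)} = \sqrt{2075 + \left(-9 - 20\right) \left(-8 - 29\right)} = \sqrt{2075 - 29 \left(-8 - 29\right)} = \sqrt{2075 - -1073} = \sqrt{2075 + 1073} = \sqrt{3148} = 2 \sqrt{787}$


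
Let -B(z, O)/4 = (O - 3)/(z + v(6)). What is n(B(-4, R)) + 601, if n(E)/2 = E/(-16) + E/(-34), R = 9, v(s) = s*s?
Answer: 327019/544 ≈ 601.14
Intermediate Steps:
v(s) = s²
B(z, O) = -4*(-3 + O)/(36 + z) (B(z, O) = -4*(O - 3)/(z + 6²) = -4*(-3 + O)/(z + 36) = -4*(-3 + O)/(36 + z))
n(E) = -25*E/136 (n(E) = 2*(E/(-16) + E/(-34)) = 2*(E*(-1/16) + E*(-1/34)) = 2*(-E/16 - E/34) = 2*(-25*E/272) = -25*E/136)
n(B(-4, R)) + 601 = -25*(3 - 1*9)/(34*(36 - 4)) + 601 = -25*(3 - 9)/(34*32) + 601 = -25*(-6)/(34*32) + 601 = -25/136*(-¾) + 601 = 75/544 + 601 = 327019/544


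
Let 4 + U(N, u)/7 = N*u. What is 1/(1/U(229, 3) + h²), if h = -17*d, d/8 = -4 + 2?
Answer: 4781/353717505 ≈ 1.3516e-5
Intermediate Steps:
U(N, u) = -28 + 7*N*u (U(N, u) = -28 + 7*(N*u) = -28 + 7*N*u)
d = -16 (d = 8*(-4 + 2) = 8*(-2) = -16)
h = 272 (h = -17*(-16) = 272)
1/(1/U(229, 3) + h²) = 1/(1/(-28 + 7*229*3) + 272²) = 1/(1/(-28 + 4809) + 73984) = 1/(1/4781 + 73984) = 1/(353717505/4781) = 4781/353717505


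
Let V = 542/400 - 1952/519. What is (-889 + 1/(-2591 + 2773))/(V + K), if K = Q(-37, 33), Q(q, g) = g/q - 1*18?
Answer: 310698779100/7443525817 ≈ 41.741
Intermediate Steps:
Q(q, g) = -18 + g/q (Q(q, g) = g/q - 18 = -18 + g/q)
V = -249751/103800 (V = 542*(1/400) - 1952*1/519 = 271/200 - 1952/519 = -249751/103800 ≈ -2.4061)
K = -699/37 (K = -18 + 33/(-37) = -18 + 33*(-1/37) = -18 - 33/37 = -699/37 ≈ -18.892)
(-889 + 1/(-2591 + 2773))/(V + K) = (-889 + 1/(-2591 + 2773))/(-249751/103800 - 699/37) = (-889 + 1/182)/(-81796987/3840600) = (-889 + 1/182)*(-3840600/81796987) = -161797/182*(-3840600/81796987) = 310698779100/7443525817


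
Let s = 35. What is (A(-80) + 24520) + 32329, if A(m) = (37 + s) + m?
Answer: 56841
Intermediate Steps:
A(m) = 72 + m (A(m) = (37 + 35) + m = 72 + m)
(A(-80) + 24520) + 32329 = ((72 - 80) + 24520) + 32329 = (-8 + 24520) + 32329 = 24512 + 32329 = 56841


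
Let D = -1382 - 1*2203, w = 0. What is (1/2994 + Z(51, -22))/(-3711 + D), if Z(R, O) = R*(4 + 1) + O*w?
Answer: -763471/21844224 ≈ -0.034951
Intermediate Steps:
Z(R, O) = 5*R (Z(R, O) = R*(4 + 1) + O*0 = R*5 + 0 = 5*R + 0 = 5*R)
D = -3585 (D = -1382 - 2203 = -3585)
(1/2994 + Z(51, -22))/(-3711 + D) = (1/2994 + 5*51)/(-3711 - 3585) = (1/2994 + 255)/(-7296) = (763471/2994)*(-1/7296) = -763471/21844224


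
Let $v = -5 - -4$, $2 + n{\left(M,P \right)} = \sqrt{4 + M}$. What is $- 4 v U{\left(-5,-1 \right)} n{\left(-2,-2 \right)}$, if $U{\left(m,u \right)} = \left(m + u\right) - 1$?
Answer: $56 - 28 \sqrt{2} \approx 16.402$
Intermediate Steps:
$n{\left(M,P \right)} = -2 + \sqrt{4 + M}$
$U{\left(m,u \right)} = -1 + m + u$
$v = -1$ ($v = -5 + 4 = -1$)
$- 4 v U{\left(-5,-1 \right)} n{\left(-2,-2 \right)} = \left(-4\right) \left(-1\right) \left(-1 - 5 - 1\right) \left(-2 + \sqrt{4 - 2}\right) = 4 \left(-7\right) \left(-2 + \sqrt{2}\right) = - 28 \left(-2 + \sqrt{2}\right) = 56 - 28 \sqrt{2}$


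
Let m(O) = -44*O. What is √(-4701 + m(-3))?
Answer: I*√4569 ≈ 67.594*I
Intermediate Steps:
√(-4701 + m(-3)) = √(-4701 - 44*(-3)) = √(-4701 + 132) = √(-4569) = I*√4569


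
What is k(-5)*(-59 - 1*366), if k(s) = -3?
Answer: 1275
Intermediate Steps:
k(-5)*(-59 - 1*366) = -3*(-59 - 1*366) = -3*(-59 - 366) = -3*(-425) = 1275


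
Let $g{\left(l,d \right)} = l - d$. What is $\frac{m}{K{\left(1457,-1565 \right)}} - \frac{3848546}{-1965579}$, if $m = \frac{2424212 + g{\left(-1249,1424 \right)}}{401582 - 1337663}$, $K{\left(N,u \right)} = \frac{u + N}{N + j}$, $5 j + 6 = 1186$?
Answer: $\frac{2815763984007847}{66237881612364} \approx 42.51$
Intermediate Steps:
$j = 236$ ($j = - \frac{6}{5} + \frac{1}{5} \cdot 1186 = - \frac{6}{5} + \frac{1186}{5} = 236$)
$K{\left(N,u \right)} = \frac{N + u}{236 + N}$ ($K{\left(N,u \right)} = \frac{u + N}{N + 236} = \frac{N + u}{236 + N}$)
$m = - \frac{2421539}{936081}$ ($m = \frac{2424212 - 2673}{401582 - 1337663} = \frac{2424212 - 2673}{-936081} = \left(2424212 - 2673\right) \left(- \frac{1}{936081}\right) = 2421539 \left(- \frac{1}{936081}\right) = - \frac{2421539}{936081} \approx -2.5869$)
$\frac{m}{K{\left(1457,-1565 \right)}} - \frac{3848546}{-1965579} = - \frac{2421539}{936081 \frac{1457 - 1565}{236 + 1457}} - \frac{3848546}{-1965579} = - \frac{2421539}{936081 \cdot \frac{1}{1693} \left(-108\right)} - - \frac{3848546}{1965579} = - \frac{2421539}{936081 \cdot \frac{1}{1693} \left(-108\right)} + \frac{3848546}{1965579} = - \frac{2421539}{936081 \left(- \frac{108}{1693}\right)} + \frac{3848546}{1965579} = \left(- \frac{2421539}{936081}\right) \left(- \frac{1693}{108}\right) + \frac{3848546}{1965579} = \frac{4099665527}{101096748} + \frac{3848546}{1965579} = \frac{2815763984007847}{66237881612364}$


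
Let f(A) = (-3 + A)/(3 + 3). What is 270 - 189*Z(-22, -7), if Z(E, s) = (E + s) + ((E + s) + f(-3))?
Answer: 11421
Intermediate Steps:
f(A) = -½ + A/6 (f(A) = (-3 + A)/6 = (-3 + A)*(⅙) = -½ + A/6)
Z(E, s) = -1 + 2*E + 2*s (Z(E, s) = (E + s) + ((E + s) + (-½ + (⅙)*(-3))) = (E + s) + ((E + s) + (-½ - ½)) = (E + s) + ((E + s) - 1) = (E + s) + (-1 + E + s) = -1 + 2*E + 2*s)
270 - 189*Z(-22, -7) = 270 - 189*(-1 + 2*(-22) + 2*(-7)) = 270 - 189*(-1 - 44 - 14) = 270 - 189*(-59) = 270 + 11151 = 11421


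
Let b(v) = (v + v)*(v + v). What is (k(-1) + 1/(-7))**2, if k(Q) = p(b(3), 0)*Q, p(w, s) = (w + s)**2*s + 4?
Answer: 841/49 ≈ 17.163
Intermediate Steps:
b(v) = 4*v**2 (b(v) = (2*v)*(2*v) = 4*v**2)
p(w, s) = 4 + s*(s + w)**2 (p(w, s) = (s + w)**2*s + 4 = s*(s + w)**2 + 4 = 4 + s*(s + w)**2)
k(Q) = 4*Q (k(Q) = (4 + 0*(0 + 4*3**2)**2)*Q = (4 + 0*(0 + 4*9)**2)*Q = (4 + 0*(0 + 36)**2)*Q = (4 + 0*36**2)*Q = (4 + 0*1296)*Q = (4 + 0)*Q = 4*Q)
(k(-1) + 1/(-7))**2 = (4*(-1) + 1/(-7))**2 = (-4 - 1/7)**2 = (-29/7)**2 = 841/49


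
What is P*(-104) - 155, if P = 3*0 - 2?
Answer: 53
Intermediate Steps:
P = -2 (P = 0 - 2 = -2)
P*(-104) - 155 = -2*(-104) - 155 = 208 - 155 = 53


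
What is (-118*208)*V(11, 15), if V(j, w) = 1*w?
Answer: -368160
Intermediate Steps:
V(j, w) = w
(-118*208)*V(11, 15) = -118*208*15 = -24544*15 = -368160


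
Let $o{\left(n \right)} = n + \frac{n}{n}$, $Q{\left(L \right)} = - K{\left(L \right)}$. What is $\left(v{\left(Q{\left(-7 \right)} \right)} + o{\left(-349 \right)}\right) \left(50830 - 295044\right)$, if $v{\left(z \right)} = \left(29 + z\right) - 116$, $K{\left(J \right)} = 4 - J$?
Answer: $108919444$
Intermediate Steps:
$Q{\left(L \right)} = -4 + L$ ($Q{\left(L \right)} = - (4 - L) = -4 + L$)
$v{\left(z \right)} = -87 + z$
$o{\left(n \right)} = 1 + n$ ($o{\left(n \right)} = n + 1 = 1 + n$)
$\left(v{\left(Q{\left(-7 \right)} \right)} + o{\left(-349 \right)}\right) \left(50830 - 295044\right) = \left(\left(-87 - 11\right) + \left(1 - 349\right)\right) \left(50830 - 295044\right) = \left(\left(-87 - 11\right) - 348\right) \left(-244214\right) = \left(-98 - 348\right) \left(-244214\right) = \left(-446\right) \left(-244214\right) = 108919444$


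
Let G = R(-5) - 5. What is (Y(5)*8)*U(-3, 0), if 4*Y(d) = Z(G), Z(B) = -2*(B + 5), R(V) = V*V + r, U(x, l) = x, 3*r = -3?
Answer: 288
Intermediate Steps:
r = -1 (r = (1/3)*(-3) = -1)
R(V) = -1 + V**2 (R(V) = V*V - 1 = V**2 - 1 = -1 + V**2)
G = 19 (G = (-1 + (-5)**2) - 5 = (-1 + 25) - 5 = 24 - 5 = 19)
Z(B) = -10 - 2*B (Z(B) = -2*(5 + B) = -10 - 2*B)
Y(d) = -12 (Y(d) = (-10 - 2*19)/4 = (-10 - 38)/4 = (1/4)*(-48) = -12)
(Y(5)*8)*U(-3, 0) = -12*8*(-3) = -96*(-3) = 288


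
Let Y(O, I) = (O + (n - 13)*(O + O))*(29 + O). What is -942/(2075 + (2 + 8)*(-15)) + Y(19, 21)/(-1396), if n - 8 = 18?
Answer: -12179058/671825 ≈ -18.128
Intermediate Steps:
n = 26 (n = 8 + 18 = 26)
Y(O, I) = 27*O*(29 + O) (Y(O, I) = (O + (26 - 13)*(O + O))*(29 + O) = (O + 13*(2*O))*(29 + O) = (O + 26*O)*(29 + O) = (27*O)*(29 + O) = 27*O*(29 + O))
-942/(2075 + (2 + 8)*(-15)) + Y(19, 21)/(-1396) = -942/(2075 + (2 + 8)*(-15)) + (27*19*(29 + 19))/(-1396) = -942/(2075 + 10*(-15)) + (27*19*48)*(-1/1396) = -942/(2075 - 150) + 24624*(-1/1396) = -942/1925 - 6156/349 = -12179058/671825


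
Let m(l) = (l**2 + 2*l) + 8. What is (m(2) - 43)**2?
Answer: 729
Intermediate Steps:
m(l) = 8 + l**2 + 2*l
(m(2) - 43)**2 = ((8 + 2**2 + 2*2) - 43)**2 = ((8 + 4 + 4) - 43)**2 = (16 - 43)**2 = (-27)**2 = 729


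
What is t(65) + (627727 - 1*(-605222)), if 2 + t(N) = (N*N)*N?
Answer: 1507572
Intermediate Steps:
t(N) = -2 + N³ (t(N) = -2 + (N*N)*N = -2 + N²*N = -2 + N³)
t(65) + (627727 - 1*(-605222)) = (-2 + 65³) + (627727 - 1*(-605222)) = (-2 + 274625) + (627727 + 605222) = 274623 + 1232949 = 1507572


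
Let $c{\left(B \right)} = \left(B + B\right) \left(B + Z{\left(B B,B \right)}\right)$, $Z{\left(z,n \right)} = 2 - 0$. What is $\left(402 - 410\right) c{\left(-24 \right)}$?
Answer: $-8448$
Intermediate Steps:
$Z{\left(z,n \right)} = 2$ ($Z{\left(z,n \right)} = 2 + 0 = 2$)
$c{\left(B \right)} = 2 B \left(2 + B\right)$ ($c{\left(B \right)} = \left(B + B\right) \left(B + 2\right) = 2 B \left(2 + B\right)$)
$\left(402 - 410\right) c{\left(-24 \right)} = \left(402 - 410\right) 2 \left(-24\right) \left(2 - 24\right) = - 8 \cdot 2 \left(-24\right) \left(-22\right) = \left(-8\right) 1056 = -8448$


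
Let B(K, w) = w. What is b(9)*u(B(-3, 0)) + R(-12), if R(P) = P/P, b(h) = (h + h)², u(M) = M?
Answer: 1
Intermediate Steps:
b(h) = 4*h² (b(h) = (2*h)² = 4*h²)
R(P) = 1
b(9)*u(B(-3, 0)) + R(-12) = (4*9²)*0 + 1 = (4*81)*0 + 1 = 324*0 + 1 = 0 + 1 = 1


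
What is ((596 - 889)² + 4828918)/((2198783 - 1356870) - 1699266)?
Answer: -4914767/857353 ≈ -5.7325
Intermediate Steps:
((596 - 889)² + 4828918)/((2198783 - 1356870) - 1699266) = ((-293)² + 4828918)/(841913 - 1699266) = (85849 + 4828918)/(-857353) = 4914767*(-1/857353) = -4914767/857353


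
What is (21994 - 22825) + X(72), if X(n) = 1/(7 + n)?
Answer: -65648/79 ≈ -830.99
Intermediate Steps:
(21994 - 22825) + X(72) = (21994 - 22825) + 1/(7 + 72) = -831 + 1/79 = -65648/79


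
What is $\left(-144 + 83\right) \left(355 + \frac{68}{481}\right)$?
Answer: $- \frac{10420203}{481} \approx -21664.0$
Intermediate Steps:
$\left(-144 + 83\right) \left(355 + \frac{68}{481}\right) = - 61 \left(355 + 68 \cdot \frac{1}{481}\right) = - 61 \left(355 + \frac{68}{481}\right) = \left(-61\right) \frac{170823}{481} = - \frac{10420203}{481}$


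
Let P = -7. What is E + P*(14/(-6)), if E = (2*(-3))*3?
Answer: -5/3 ≈ -1.6667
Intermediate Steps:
E = -18 (E = -6*3 = -18)
E + P*(14/(-6)) = -18 - 98/(-6) = -18 - 98*(-1)/6 = -18 - 7*(-7/3) = -18 + 49/3 = -5/3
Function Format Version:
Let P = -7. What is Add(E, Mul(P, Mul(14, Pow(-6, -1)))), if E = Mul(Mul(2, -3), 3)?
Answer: Rational(-5, 3) ≈ -1.6667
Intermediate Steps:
E = -18 (E = Mul(-6, 3) = -18)
Add(E, Mul(P, Mul(14, Pow(-6, -1)))) = Add(-18, Mul(-7, Mul(14, Pow(-6, -1)))) = Add(-18, Mul(-7, Mul(14, Rational(-1, 6)))) = Add(-18, Mul(-7, Rational(-7, 3))) = Add(-18, Rational(49, 3)) = Rational(-5, 3)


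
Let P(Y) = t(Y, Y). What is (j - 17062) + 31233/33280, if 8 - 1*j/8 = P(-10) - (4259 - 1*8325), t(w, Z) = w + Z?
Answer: -1642869247/33280 ≈ -49365.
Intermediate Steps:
t(w, Z) = Z + w
P(Y) = 2*Y (P(Y) = Y + Y = 2*Y)
j = -32304 (j = 64 - 8*(2*(-10) - (4259 - 1*8325)) = 64 - 8*(-20 - (4259 - 8325)) = 64 - 8*(-20 - 1*(-4066)) = 64 - 8*(-20 + 4066) = 64 - 8*4046 = 64 - 32368 = -32304)
(j - 17062) + 31233/33280 = (-32304 - 17062) + 31233/33280 = -49366 + 31233*(1/33280) = -49366 + 31233/33280 = -1642869247/33280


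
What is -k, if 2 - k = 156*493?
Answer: 76906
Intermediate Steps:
k = -76906 (k = 2 - 156*493 = 2 - 1*76908 = 2 - 76908 = -76906)
-k = -1*(-76906) = 76906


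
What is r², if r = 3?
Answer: 9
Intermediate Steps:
r² = 3² = 9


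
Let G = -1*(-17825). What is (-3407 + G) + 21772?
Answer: 36190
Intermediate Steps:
G = 17825
(-3407 + G) + 21772 = (-3407 + 17825) + 21772 = 14418 + 21772 = 36190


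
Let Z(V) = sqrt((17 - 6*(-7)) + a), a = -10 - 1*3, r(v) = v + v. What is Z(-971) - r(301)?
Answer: -602 + sqrt(46) ≈ -595.22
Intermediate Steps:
r(v) = 2*v
a = -13 (a = -10 - 3 = -13)
Z(V) = sqrt(46) (Z(V) = sqrt((17 - 6*(-7)) - 13) = sqrt((17 + 42) - 13) = sqrt(59 - 13) = sqrt(46))
Z(-971) - r(301) = sqrt(46) - 2*301 = sqrt(46) - 1*602 = sqrt(46) - 602 = -602 + sqrt(46)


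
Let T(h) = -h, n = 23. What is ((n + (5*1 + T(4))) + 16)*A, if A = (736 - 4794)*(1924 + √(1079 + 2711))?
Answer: -312303680 - 162320*√3790 ≈ -3.2230e+8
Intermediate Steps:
A = -7807592 - 4058*√3790 (A = -4058*(1924 + √3790) = -7807592 - 4058*√3790 ≈ -8.0574e+6)
((n + (5*1 + T(4))) + 16)*A = ((23 + (5*1 - 1*4)) + 16)*(-7807592 - 4058*√3790) = ((23 + (5 - 4)) + 16)*(-7807592 - 4058*√3790) = ((23 + 1) + 16)*(-7807592 - 4058*√3790) = (24 + 16)*(-7807592 - 4058*√3790) = 40*(-7807592 - 4058*√3790) = -312303680 - 162320*√3790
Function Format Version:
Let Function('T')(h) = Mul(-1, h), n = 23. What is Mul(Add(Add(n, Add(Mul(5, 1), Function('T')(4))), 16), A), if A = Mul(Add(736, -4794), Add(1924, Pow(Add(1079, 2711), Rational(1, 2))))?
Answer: Add(-312303680, Mul(-162320, Pow(3790, Rational(1, 2)))) ≈ -3.2230e+8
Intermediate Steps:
A = Add(-7807592, Mul(-4058, Pow(3790, Rational(1, 2)))) (A = Mul(-4058, Add(1924, Pow(3790, Rational(1, 2)))) = Add(-7807592, Mul(-4058, Pow(3790, Rational(1, 2)))) ≈ -8.0574e+6)
Mul(Add(Add(n, Add(Mul(5, 1), Function('T')(4))), 16), A) = Mul(Add(Add(23, Add(Mul(5, 1), Mul(-1, 4))), 16), Add(-7807592, Mul(-4058, Pow(3790, Rational(1, 2))))) = Mul(Add(Add(23, Add(5, -4)), 16), Add(-7807592, Mul(-4058, Pow(3790, Rational(1, 2))))) = Mul(Add(Add(23, 1), 16), Add(-7807592, Mul(-4058, Pow(3790, Rational(1, 2))))) = Mul(Add(24, 16), Add(-7807592, Mul(-4058, Pow(3790, Rational(1, 2))))) = Mul(40, Add(-7807592, Mul(-4058, Pow(3790, Rational(1, 2))))) = Add(-312303680, Mul(-162320, Pow(3790, Rational(1, 2))))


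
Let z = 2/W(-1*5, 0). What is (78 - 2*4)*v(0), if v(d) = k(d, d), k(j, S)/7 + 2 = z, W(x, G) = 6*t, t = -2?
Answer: -3185/3 ≈ -1061.7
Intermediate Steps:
W(x, G) = -12 (W(x, G) = 6*(-2) = -12)
z = -1/6 (z = 2/(-12) = 2*(-1/12) = -1/6 ≈ -0.16667)
k(j, S) = -91/6 (k(j, S) = -14 + 7*(-1/6) = -14 - 7/6 = -91/6)
v(d) = -91/6
(78 - 2*4)*v(0) = (78 - 2*4)*(-91/6) = (78 - 8)*(-91/6) = 70*(-91/6) = -3185/3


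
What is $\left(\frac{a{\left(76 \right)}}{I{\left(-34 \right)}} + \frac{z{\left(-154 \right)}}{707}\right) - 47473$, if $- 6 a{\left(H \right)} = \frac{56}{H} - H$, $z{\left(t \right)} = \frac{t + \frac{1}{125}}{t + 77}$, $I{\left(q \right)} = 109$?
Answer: $- \frac{2007091188146713}{42278688375} \approx -47473.0$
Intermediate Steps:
$z{\left(t \right)} = \frac{\frac{1}{125} + t}{77 + t}$ ($z{\left(t \right)} = \frac{t + \frac{1}{125}}{77 + t} = \frac{\frac{1}{125} + t}{77 + t}$)
$a{\left(H \right)} = - \frac{28}{3 H} + \frac{H}{6}$ ($a{\left(H \right)} = - \frac{\frac{56}{H} - H}{6} = - \frac{- H + \frac{56}{H}}{6} = - \frac{28}{3 H} + \frac{H}{6}$)
$\left(\frac{a{\left(76 \right)}}{I{\left(-34 \right)}} + \frac{z{\left(-154 \right)}}{707}\right) - 47473 = \left(\frac{\frac{1}{6} \cdot \frac{1}{76} \left(-56 + 76^{2}\right)}{109} + \frac{\frac{1}{77 - 154} \left(\frac{1}{125} - 154\right)}{707}\right) - 47473 = \left(\frac{1}{6} \cdot \frac{1}{76} \left(-56 + 5776\right) \frac{1}{109} + \frac{1}{-77} \left(- \frac{19249}{125}\right) \frac{1}{707}\right) - 47473 = \left(\frac{1}{6} \cdot \frac{1}{76} \cdot 5720 \cdot \frac{1}{109} + \left(- \frac{1}{77}\right) \left(- \frac{19249}{125}\right) \frac{1}{707}\right) - 47473 = \left(\frac{715}{57} \cdot \frac{1}{109} + \frac{19249}{9625} \cdot \frac{1}{707}\right) - 47473 = \left(\frac{715}{6213} + \frac{19249}{6804875}\right) - 47473 = \frac{4985079662}{42278688375} - 47473 = - \frac{2007091188146713}{42278688375}$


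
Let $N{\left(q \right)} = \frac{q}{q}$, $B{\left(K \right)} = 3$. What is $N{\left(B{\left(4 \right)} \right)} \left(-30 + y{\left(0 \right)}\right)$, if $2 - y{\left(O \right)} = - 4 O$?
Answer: $-28$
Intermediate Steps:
$N{\left(q \right)} = 1$
$y{\left(O \right)} = 2 + 4 O$ ($y{\left(O \right)} = 2 - - 4 O = 2 + 4 O$)
$N{\left(B{\left(4 \right)} \right)} \left(-30 + y{\left(0 \right)}\right) = 1 \left(-30 + \left(2 + 4 \cdot 0\right)\right) = 1 \left(-30 + \left(2 + 0\right)\right) = 1 \left(-30 + 2\right) = 1 \left(-28\right) = -28$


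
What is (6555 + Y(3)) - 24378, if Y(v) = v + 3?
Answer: -17817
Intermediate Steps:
Y(v) = 3 + v
(6555 + Y(3)) - 24378 = (6555 + (3 + 3)) - 24378 = (6555 + 6) - 24378 = 6561 - 24378 = -17817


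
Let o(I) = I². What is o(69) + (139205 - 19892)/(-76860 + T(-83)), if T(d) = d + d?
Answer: 366601473/77026 ≈ 4759.5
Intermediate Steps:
T(d) = 2*d
o(69) + (139205 - 19892)/(-76860 + T(-83)) = 69² + (139205 - 19892)/(-76860 + 2*(-83)) = 4761 + 119313/(-76860 - 166) = 4761 + 119313/(-77026) = 4761 + 119313*(-1/77026) = 4761 - 119313/77026 = 366601473/77026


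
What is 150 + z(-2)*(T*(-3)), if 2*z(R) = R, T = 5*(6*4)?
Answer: 510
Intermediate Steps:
T = 120 (T = 5*24 = 120)
z(R) = R/2
150 + z(-2)*(T*(-3)) = 150 + ((½)*(-2))*(120*(-3)) = 150 - 1*(-360) = 150 + 360 = 510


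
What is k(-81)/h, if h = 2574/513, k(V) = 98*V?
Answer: -226233/143 ≈ -1582.0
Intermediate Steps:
h = 286/57 (h = 2574*(1/513) = 286/57 ≈ 5.0175)
k(-81)/h = (98*(-81))/(286/57) = -7938*57/286 = -226233/143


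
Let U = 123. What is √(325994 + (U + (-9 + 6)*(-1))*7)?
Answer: 2*√81719 ≈ 571.73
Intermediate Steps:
√(325994 + (U + (-9 + 6)*(-1))*7) = √(325994 + (123 + (-9 + 6)*(-1))*7) = √(325994 + (123 - 3*(-1))*7) = √(325994 + (123 + 3)*7) = √(325994 + 126*7) = √(325994 + 882) = √326876 = 2*√81719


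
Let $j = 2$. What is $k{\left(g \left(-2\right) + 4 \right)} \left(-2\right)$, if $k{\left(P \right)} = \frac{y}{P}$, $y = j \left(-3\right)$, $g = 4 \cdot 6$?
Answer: $- \frac{3}{11} \approx -0.27273$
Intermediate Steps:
$g = 24$
$y = -6$ ($y = 2 \left(-3\right) = -6$)
$k{\left(P \right)} = - \frac{6}{P}$
$k{\left(g \left(-2\right) + 4 \right)} \left(-2\right) = - \frac{6}{24 \left(-2\right) + 4} \left(-2\right) = - \frac{6}{-48 + 4} \left(-2\right) = - \frac{6}{-44} \left(-2\right) = \left(-6\right) \left(- \frac{1}{44}\right) \left(-2\right) = \frac{3}{22} \left(-2\right) = - \frac{3}{11}$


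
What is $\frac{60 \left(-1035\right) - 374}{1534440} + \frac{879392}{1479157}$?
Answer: $\frac{628482703031}{1134838833540} \approx 0.55381$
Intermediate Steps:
$\frac{60 \left(-1035\right) - 374}{1534440} + \frac{879392}{1479157} = \left(-62100 - 374\right) \frac{1}{1534440} + 879392 \cdot \frac{1}{1479157} = \left(-62474\right) \frac{1}{1534440} + \frac{879392}{1479157} = - \frac{31237}{767220} + \frac{879392}{1479157} = \frac{628482703031}{1134838833540}$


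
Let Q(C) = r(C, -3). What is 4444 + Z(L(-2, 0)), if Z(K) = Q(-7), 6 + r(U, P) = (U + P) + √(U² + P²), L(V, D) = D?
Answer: 4428 + √58 ≈ 4435.6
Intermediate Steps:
r(U, P) = -6 + P + U + √(P² + U²) (r(U, P) = -6 + ((U + P) + √(U² + P²)) = -6 + ((P + U) + √(P² + U²)) = -6 + (P + U + √(P² + U²)) = -6 + P + U + √(P² + U²))
Q(C) = -9 + C + √(9 + C²) (Q(C) = -6 - 3 + C + √((-3)² + C²) = -6 - 3 + C + √(9 + C²) = -9 + C + √(9 + C²))
Z(K) = -16 + √58 (Z(K) = -9 - 7 + √(9 + (-7)²) = -9 - 7 + √(9 + 49) = -9 - 7 + √58 = -16 + √58)
4444 + Z(L(-2, 0)) = 4444 + (-16 + √58) = 4428 + √58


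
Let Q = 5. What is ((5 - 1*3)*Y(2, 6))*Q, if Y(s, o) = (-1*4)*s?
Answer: -80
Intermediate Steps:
Y(s, o) = -4*s
((5 - 1*3)*Y(2, 6))*Q = ((5 - 1*3)*(-4*2))*5 = ((5 - 3)*(-8))*5 = (2*(-8))*5 = -16*5 = -80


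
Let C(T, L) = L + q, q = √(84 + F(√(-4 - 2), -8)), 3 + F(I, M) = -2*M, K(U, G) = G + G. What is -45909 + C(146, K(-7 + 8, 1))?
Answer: -45907 + √97 ≈ -45897.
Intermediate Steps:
K(U, G) = 2*G
F(I, M) = -3 - 2*M
q = √97 (q = √(84 + (-3 - 2*(-8))) = √(84 + (-3 + 16)) = √(84 + 13) = √97 ≈ 9.8489)
C(T, L) = L + √97
-45909 + C(146, K(-7 + 8, 1)) = -45909 + (2*1 + √97) = -45909 + (2 + √97) = -45907 + √97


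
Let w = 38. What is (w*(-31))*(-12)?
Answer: 14136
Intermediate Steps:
(w*(-31))*(-12) = (38*(-31))*(-12) = -1178*(-12) = 14136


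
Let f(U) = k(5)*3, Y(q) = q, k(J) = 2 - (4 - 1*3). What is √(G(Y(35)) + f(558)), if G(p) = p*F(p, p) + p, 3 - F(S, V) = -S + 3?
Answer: √1263 ≈ 35.539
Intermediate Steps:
k(J) = 1 (k(J) = 2 - (4 - 3) = 2 - 1*1 = 2 - 1 = 1)
F(S, V) = S (F(S, V) = 3 - (-S + 3) = 3 - (3 - S) = 3 + (-3 + S) = S)
f(U) = 3 (f(U) = 1*3 = 3)
G(p) = p + p² (G(p) = p*p + p = p² + p = p + p²)
√(G(Y(35)) + f(558)) = √(35*(1 + 35) + 3) = √(35*36 + 3) = √(1260 + 3) = √1263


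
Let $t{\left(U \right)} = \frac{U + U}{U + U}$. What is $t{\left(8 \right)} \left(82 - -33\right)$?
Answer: $115$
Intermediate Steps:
$t{\left(U \right)} = 1$ ($t{\left(U \right)} = \frac{2 U}{2 U} = 2 U \frac{1}{2 U} = 1$)
$t{\left(8 \right)} \left(82 - -33\right) = 1 \left(82 - -33\right) = 1 \left(82 + 33\right) = 1 \cdot 115 = 115$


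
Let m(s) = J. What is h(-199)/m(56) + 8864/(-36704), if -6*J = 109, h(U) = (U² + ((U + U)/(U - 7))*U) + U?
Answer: -27660525889/12877369 ≈ -2148.0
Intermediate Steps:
h(U) = U + U² + 2*U²/(-7 + U) (h(U) = (U² + ((2*U)/(-7 + U))*U) + U = (U² + (2*U/(-7 + U))*U) + U = (U² + 2*U²/(-7 + U)) + U = U + U² + 2*U²/(-7 + U))
J = -109/6 (J = -⅙*109 = -109/6 ≈ -18.167)
m(s) = -109/6
h(-199)/m(56) + 8864/(-36704) = (-199*(-7 + (-199)² - 4*(-199))/(-7 - 199))/(-109/6) + 8864/(-36704) = -199*(-7 + 39601 + 796)/(-206)*(-6/109) + 8864*(-1/36704) = -199*(-1/206)*40390*(-6/109) - 277/1147 = (4018805/103)*(-6/109) - 277/1147 = -24112830/11227 - 277/1147 = -27660525889/12877369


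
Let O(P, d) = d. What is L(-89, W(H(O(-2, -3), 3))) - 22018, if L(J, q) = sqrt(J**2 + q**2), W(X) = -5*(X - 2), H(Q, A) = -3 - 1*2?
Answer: -22018 + sqrt(9146) ≈ -21922.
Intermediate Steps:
H(Q, A) = -5 (H(Q, A) = -3 - 2 = -5)
W(X) = 10 - 5*X (W(X) = -5*(-2 + X) = 10 - 5*X)
L(-89, W(H(O(-2, -3), 3))) - 22018 = sqrt((-89)**2 + (10 - 5*(-5))**2) - 22018 = sqrt(7921 + (10 + 25)**2) - 22018 = sqrt(7921 + 35**2) - 22018 = sqrt(7921 + 1225) - 22018 = sqrt(9146) - 22018 = -22018 + sqrt(9146)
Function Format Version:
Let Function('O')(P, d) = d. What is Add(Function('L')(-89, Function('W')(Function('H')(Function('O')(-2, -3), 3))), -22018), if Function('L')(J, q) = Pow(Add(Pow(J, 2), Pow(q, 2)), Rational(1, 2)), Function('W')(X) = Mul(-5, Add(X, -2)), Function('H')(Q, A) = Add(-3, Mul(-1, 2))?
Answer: Add(-22018, Pow(9146, Rational(1, 2))) ≈ -21922.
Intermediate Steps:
Function('H')(Q, A) = -5 (Function('H')(Q, A) = Add(-3, -2) = -5)
Function('W')(X) = Add(10, Mul(-5, X)) (Function('W')(X) = Mul(-5, Add(-2, X)) = Add(10, Mul(-5, X)))
Add(Function('L')(-89, Function('W')(Function('H')(Function('O')(-2, -3), 3))), -22018) = Add(Pow(Add(Pow(-89, 2), Pow(Add(10, Mul(-5, -5)), 2)), Rational(1, 2)), -22018) = Add(Pow(Add(7921, Pow(Add(10, 25), 2)), Rational(1, 2)), -22018) = Add(Pow(Add(7921, Pow(35, 2)), Rational(1, 2)), -22018) = Add(Pow(Add(7921, 1225), Rational(1, 2)), -22018) = Add(Pow(9146, Rational(1, 2)), -22018) = Add(-22018, Pow(9146, Rational(1, 2)))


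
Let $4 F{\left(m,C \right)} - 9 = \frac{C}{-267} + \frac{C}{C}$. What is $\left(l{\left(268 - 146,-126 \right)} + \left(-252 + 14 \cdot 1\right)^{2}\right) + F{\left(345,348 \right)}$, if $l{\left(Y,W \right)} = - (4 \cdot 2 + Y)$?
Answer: $\frac{10059879}{178} \approx 56516.0$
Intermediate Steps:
$F{\left(m,C \right)} = \frac{5}{2} - \frac{C}{1068}$ ($F{\left(m,C \right)} = \frac{9}{4} + \frac{\frac{C}{-267} + \frac{C}{C}}{4} = \frac{9}{4} + \frac{C \left(- \frac{1}{267}\right) + 1}{4} = \frac{9}{4} + \frac{- \frac{C}{267} + 1}{4} = \frac{9}{4} + \frac{1 - \frac{C}{267}}{4} = \frac{9}{4} - \left(- \frac{1}{4} + \frac{C}{1068}\right) = \frac{5}{2} - \frac{C}{1068}$)
$l{\left(Y,W \right)} = -8 - Y$ ($l{\left(Y,W \right)} = - (8 + Y) = -8 - Y$)
$\left(l{\left(268 - 146,-126 \right)} + \left(-252 + 14 \cdot 1\right)^{2}\right) + F{\left(345,348 \right)} = \left(\left(-8 - \left(268 - 146\right)\right) + \left(-252 + 14 \cdot 1\right)^{2}\right) + \left(\frac{5}{2} - \frac{29}{89}\right) = \left(\left(-8 - \left(268 - 146\right)\right) + \left(-252 + 14\right)^{2}\right) + \left(\frac{5}{2} - \frac{29}{89}\right) = \left(\left(-8 - 122\right) + \left(-238\right)^{2}\right) + \frac{387}{178} = \left(\left(-8 - 122\right) + 56644\right) + \frac{387}{178} = \left(-130 + 56644\right) + \frac{387}{178} = 56514 + \frac{387}{178} = \frac{10059879}{178}$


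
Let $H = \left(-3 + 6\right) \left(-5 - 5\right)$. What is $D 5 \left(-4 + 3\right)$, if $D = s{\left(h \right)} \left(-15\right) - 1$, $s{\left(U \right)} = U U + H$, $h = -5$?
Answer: $-370$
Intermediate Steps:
$H = -30$ ($H = 3 \left(-10\right) = -30$)
$s{\left(U \right)} = -30 + U^{2}$ ($s{\left(U \right)} = U U - 30 = U^{2} - 30 = -30 + U^{2}$)
$D = 74$ ($D = \left(-30 + \left(-5\right)^{2}\right) \left(-15\right) - 1 = \left(-30 + 25\right) \left(-15\right) - 1 = \left(-5\right) \left(-15\right) - 1 = 75 - 1 = 74$)
$D 5 \left(-4 + 3\right) = 74 \cdot 5 \left(-4 + 3\right) = 74 \cdot 5 \left(-1\right) = 74 \left(-5\right) = -370$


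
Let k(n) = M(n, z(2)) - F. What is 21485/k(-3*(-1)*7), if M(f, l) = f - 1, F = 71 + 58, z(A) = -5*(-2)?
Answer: -21485/109 ≈ -197.11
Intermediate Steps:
z(A) = 10
F = 129
M(f, l) = -1 + f
k(n) = -130 + n (k(n) = (-1 + n) - 1*129 = (-1 + n) - 129 = -130 + n)
21485/k(-3*(-1)*7) = 21485/(-130 - 3*(-1)*7) = 21485/(-130 + 3*7) = 21485/(-130 + 21) = 21485/(-109) = 21485*(-1/109) = -21485/109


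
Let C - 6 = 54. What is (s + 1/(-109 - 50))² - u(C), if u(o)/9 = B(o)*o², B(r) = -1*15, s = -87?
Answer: 12477945556/25281 ≈ 4.9357e+5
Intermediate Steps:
C = 60 (C = 6 + 54 = 60)
B(r) = -15
u(o) = -135*o² (u(o) = 9*(-15*o²) = -135*o²)
(s + 1/(-109 - 50))² - u(C) = (-87 + 1/(-109 - 50))² - (-135)*60² = (-87 + 1/(-159))² - (-135)*3600 = (-87 - 1/159)² - 1*(-486000) = (-13834/159)² + 486000 = 191379556/25281 + 486000 = 12477945556/25281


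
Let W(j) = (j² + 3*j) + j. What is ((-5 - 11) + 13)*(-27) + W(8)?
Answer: 177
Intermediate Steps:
W(j) = j² + 4*j
((-5 - 11) + 13)*(-27) + W(8) = ((-5 - 11) + 13)*(-27) + 8*(4 + 8) = (-16 + 13)*(-27) + 8*12 = -3*(-27) + 96 = 81 + 96 = 177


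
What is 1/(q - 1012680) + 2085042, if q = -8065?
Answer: 2128296196289/1020745 ≈ 2.0850e+6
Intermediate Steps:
1/(q - 1012680) + 2085042 = 1/(-8065 - 1012680) + 2085042 = 1/(-1020745) + 2085042 = -1/1020745 + 2085042 = 2128296196289/1020745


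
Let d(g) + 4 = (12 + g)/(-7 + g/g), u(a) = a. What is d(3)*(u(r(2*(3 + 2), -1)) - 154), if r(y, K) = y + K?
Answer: 1885/2 ≈ 942.50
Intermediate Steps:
r(y, K) = K + y
d(g) = -6 - g/6 (d(g) = -4 + (12 + g)/(-7 + g/g) = -4 + (12 + g)/(-7 + 1) = -4 + (12 + g)/(-6) = -4 + (12 + g)*(-1/6) = -4 + (-2 - g/6) = -6 - g/6)
d(3)*(u(r(2*(3 + 2), -1)) - 154) = (-6 - 1/6*3)*((-1 + 2*(3 + 2)) - 154) = (-6 - 1/2)*((-1 + 2*5) - 154) = -13*((-1 + 10) - 154)/2 = -13*(9 - 154)/2 = -13/2*(-145) = 1885/2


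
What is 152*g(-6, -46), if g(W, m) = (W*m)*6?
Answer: 251712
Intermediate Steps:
g(W, m) = 6*W*m
152*g(-6, -46) = 152*(6*(-6)*(-46)) = 152*1656 = 251712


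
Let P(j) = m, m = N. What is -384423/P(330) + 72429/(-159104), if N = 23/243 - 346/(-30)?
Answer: -4644647263887/140488832 ≈ -33061.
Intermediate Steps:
N = 14128/1215 (N = 23*(1/243) - 346*(-1/30) = 23/243 + 173/15 = 14128/1215 ≈ 11.628)
m = 14128/1215 ≈ 11.628
P(j) = 14128/1215
-384423/P(330) + 72429/(-159104) = -384423/14128/1215 + 72429/(-159104) = -384423*1215/14128 + 72429*(-1/159104) = -467073945/14128 - 72429/159104 = -4644647263887/140488832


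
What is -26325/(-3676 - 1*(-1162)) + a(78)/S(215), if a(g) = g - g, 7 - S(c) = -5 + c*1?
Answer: 8775/838 ≈ 10.471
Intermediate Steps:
S(c) = 12 - c (S(c) = 7 - (-5 + c*1) = 7 - (-5 + c) = 7 + (5 - c) = 12 - c)
a(g) = 0
-26325/(-3676 - 1*(-1162)) + a(78)/S(215) = -26325/(-3676 - 1*(-1162)) + 0/(12 - 1*215) = -26325/(-3676 + 1162) + 0/(12 - 215) = -26325/(-2514) + 0/(-203) = -26325*(-1/2514) + 0*(-1/203) = 8775/838 + 0 = 8775/838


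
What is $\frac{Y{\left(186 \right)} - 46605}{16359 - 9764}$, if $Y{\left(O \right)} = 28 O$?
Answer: $- \frac{41397}{6595} \approx -6.277$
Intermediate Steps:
$\frac{Y{\left(186 \right)} - 46605}{16359 - 9764} = \frac{28 \cdot 186 - 46605}{16359 - 9764} = \frac{5208 - 46605}{6595} = \left(-41397\right) \frac{1}{6595} = - \frac{41397}{6595}$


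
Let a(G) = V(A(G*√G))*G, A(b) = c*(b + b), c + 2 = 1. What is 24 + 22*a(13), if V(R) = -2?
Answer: -548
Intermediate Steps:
c = -1 (c = -2 + 1 = -1)
A(b) = -2*b (A(b) = -(b + b) = -2*b)
a(G) = -2*G
24 + 22*a(13) = 24 + 22*(-2*13) = 24 + 22*(-26) = 24 - 572 = -548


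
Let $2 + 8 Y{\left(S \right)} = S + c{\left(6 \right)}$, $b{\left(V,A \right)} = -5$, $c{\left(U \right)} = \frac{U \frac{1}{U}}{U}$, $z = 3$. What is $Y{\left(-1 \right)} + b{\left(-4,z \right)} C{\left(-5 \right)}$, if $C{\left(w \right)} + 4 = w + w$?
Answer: $\frac{3343}{48} \approx 69.646$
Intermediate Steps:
$c{\left(U \right)} = \frac{1}{U}$ ($c{\left(U \right)} = 1 \frac{1}{U} = \frac{1}{U}$)
$C{\left(w \right)} = -4 + 2 w$ ($C{\left(w \right)} = -4 + \left(w + w\right) = -4 + 2 w$)
$Y{\left(S \right)} = - \frac{11}{48} + \frac{S}{8}$ ($Y{\left(S \right)} = - \frac{1}{4} + \frac{S + \frac{1}{6}}{8} = - \frac{1}{4} + \frac{\frac{1}{6} + S}{8} = - \frac{1}{4} + \left(\frac{1}{48} + \frac{S}{8}\right) = - \frac{11}{48} + \frac{S}{8}$)
$Y{\left(-1 \right)} + b{\left(-4,z \right)} C{\left(-5 \right)} = \left(- \frac{11}{48} + \frac{1}{8} \left(-1\right)\right) - 5 \left(-4 + 2 \left(-5\right)\right) = \left(- \frac{11}{48} - \frac{1}{8}\right) - 5 \left(-4 - 10\right) = - \frac{17}{48} - -70 = - \frac{17}{48} + 70 = \frac{3343}{48}$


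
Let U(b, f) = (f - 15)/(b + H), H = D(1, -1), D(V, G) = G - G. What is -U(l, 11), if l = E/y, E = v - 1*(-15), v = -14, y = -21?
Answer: -84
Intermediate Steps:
D(V, G) = 0
H = 0
E = 1 (E = -14 - 1*(-15) = -14 + 15 = 1)
l = -1/21 (l = 1/(-21) = 1*(-1/21) = -1/21 ≈ -0.047619)
U(b, f) = (-15 + f)/b (U(b, f) = (f - 15)/(b + 0) = (-15 + f)/b)
-U(l, 11) = -(-15 + 11)/(-1/21) = -(-21)*(-4) = -1*84 = -84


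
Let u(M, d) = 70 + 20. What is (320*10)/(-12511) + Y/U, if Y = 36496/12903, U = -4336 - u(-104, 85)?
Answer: -91602185528/357243335229 ≈ -0.25641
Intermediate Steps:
u(M, d) = 90
U = -4426 (U = -4336 - 1*90 = -4336 - 90 = -4426)
Y = 36496/12903 (Y = 36496*(1/12903) = 36496/12903 ≈ 2.8285)
(320*10)/(-12511) + Y/U = (320*10)/(-12511) + (36496/12903)/(-4426) = 3200*(-1/12511) + (36496/12903)*(-1/4426) = -3200/12511 - 18248/28554339 = -91602185528/357243335229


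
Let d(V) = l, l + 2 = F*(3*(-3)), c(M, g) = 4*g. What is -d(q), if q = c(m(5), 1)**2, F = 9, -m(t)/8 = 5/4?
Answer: 83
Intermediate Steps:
m(t) = -10 (m(t) = -40/4 = -8*5/4 = -10)
q = 16 (q = (4*1)**2 = 4**2 = 16)
l = -83 (l = -2 + 9*(3*(-3)) = -2 + 9*(-9) = -2 - 81 = -83)
d(V) = -83
-d(q) = -1*(-83) = 83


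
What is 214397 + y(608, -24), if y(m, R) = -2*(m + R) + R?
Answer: 213205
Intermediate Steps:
y(m, R) = -R - 2*m (y(m, R) = -2*(R + m) + R = (-2*R - 2*m) + R = -R - 2*m)
214397 + y(608, -24) = 214397 + (-1*(-24) - 2*608) = 214397 + (24 - 1216) = 214397 - 1192 = 213205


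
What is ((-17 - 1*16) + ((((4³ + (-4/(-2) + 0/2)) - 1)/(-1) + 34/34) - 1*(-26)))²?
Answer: 5041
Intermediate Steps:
((-17 - 1*16) + ((((4³ + (-4/(-2) + 0/2)) - 1)/(-1) + 34/34) - 1*(-26)))² = ((-17 - 16) + ((((64 + (-4*(-½) + 0*(½))) - 1)*(-1) + 34*(1/34)) + 26))² = (-33 + ((((64 + (2 + 0)) - 1)*(-1) + 1) + 26))² = (-33 + ((((64 + 2) - 1)*(-1) + 1) + 26))² = (-33 + (((66 - 1)*(-1) + 1) + 26))² = (-33 + ((65*(-1) + 1) + 26))² = (-33 + ((-65 + 1) + 26))² = (-33 + (-64 + 26))² = (-33 - 38)² = (-71)² = 5041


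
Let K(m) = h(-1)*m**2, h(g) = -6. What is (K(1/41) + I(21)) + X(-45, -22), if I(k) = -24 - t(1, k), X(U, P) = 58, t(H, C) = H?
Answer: 55467/1681 ≈ 32.996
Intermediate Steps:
K(m) = -6*m**2
I(k) = -25 (I(k) = -24 - 1*1 = -24 - 1 = -25)
(K(1/41) + I(21)) + X(-45, -22) = (-6*(1/41)**2 - 25) + 58 = (-6*1/1681 - 25) + 58 = (-6/1681 - 25) + 58 = -42031/1681 + 58 = 55467/1681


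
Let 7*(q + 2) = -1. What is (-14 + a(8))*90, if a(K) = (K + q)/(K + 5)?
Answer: -110970/91 ≈ -1219.5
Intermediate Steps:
q = -15/7 (q = -2 + (⅐)*(-1) = -2 - ⅐ = -15/7 ≈ -2.1429)
a(K) = (-15/7 + K)/(5 + K) (a(K) = (K - 15/7)/(K + 5) = (-15/7 + K)/(5 + K))
(-14 + a(8))*90 = (-14 + (-15/7 + 8)/(5 + 8))*90 = (-14 + (41/7)/13)*90 = (-14 + (1/13)*(41/7))*90 = (-14 + 41/91)*90 = -1233/91*90 = -110970/91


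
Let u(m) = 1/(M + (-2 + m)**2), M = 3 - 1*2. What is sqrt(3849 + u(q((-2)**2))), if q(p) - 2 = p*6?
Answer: sqrt(1281444298)/577 ≈ 62.040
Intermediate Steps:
q(p) = 2 + 6*p (q(p) = 2 + p*6 = 2 + 6*p)
M = 1 (M = 3 - 2 = 1)
u(m) = 1/(1 + (-2 + m)**2)
sqrt(3849 + u(q((-2)**2))) = sqrt(3849 + 1/(1 + (-2 + (2 + 6*(-2)**2))**2)) = sqrt(3849 + 1/(1 + (-2 + (2 + 6*4))**2)) = sqrt(3849 + 1/(1 + (-2 + (2 + 24))**2)) = sqrt(3849 + 1/(1 + (-2 + 26)**2)) = sqrt(3849 + 1/(1 + 24**2)) = sqrt(3849 + 1/(1 + 576)) = sqrt(3849 + 1/577) = sqrt(2220874/577) = sqrt(1281444298)/577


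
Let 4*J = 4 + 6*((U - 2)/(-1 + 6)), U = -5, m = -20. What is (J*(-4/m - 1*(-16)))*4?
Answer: -1782/25 ≈ -71.280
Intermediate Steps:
J = -11/10 (J = (4 + 6*((-5 - 2)/(-1 + 6)))/4 = (4 + 6*(-7/5))/4 = (4 - 42/5)/4 = (¼)*(-22/5) = -11/10 ≈ -1.1000)
(J*(-4/m - 1*(-16)))*4 = -11*(-4/(-20) - 1*(-16))/10*4 = -11*(-4*(-1/20) + 16)/10*4 = -11*(⅕ + 16)/10*4 = -11/10*81/5*4 = -891/50*4 = -1782/25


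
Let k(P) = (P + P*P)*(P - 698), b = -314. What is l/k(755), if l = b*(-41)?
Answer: 6437/16267230 ≈ 0.00039570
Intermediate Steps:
k(P) = (-698 + P)*(P + P²) (k(P) = (P + P²)*(-698 + P) = (-698 + P)*(P + P²))
l = 12874 (l = -314*(-41) = 12874)
l/k(755) = 12874/((755*(-698 + 755² - 697*755))) = 12874/((755*(-698 + 570025 - 526235))) = 12874/((755*43092)) = 12874/32534460 = 12874*(1/32534460) = 6437/16267230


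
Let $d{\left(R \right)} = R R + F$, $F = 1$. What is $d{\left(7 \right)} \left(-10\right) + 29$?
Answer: $-471$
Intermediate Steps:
$d{\left(R \right)} = 1 + R^{2}$ ($d{\left(R \right)} = R R + 1 = R^{2} + 1 = 1 + R^{2}$)
$d{\left(7 \right)} \left(-10\right) + 29 = \left(1 + 7^{2}\right) \left(-10\right) + 29 = \left(1 + 49\right) \left(-10\right) + 29 = 50 \left(-10\right) + 29 = -500 + 29 = -471$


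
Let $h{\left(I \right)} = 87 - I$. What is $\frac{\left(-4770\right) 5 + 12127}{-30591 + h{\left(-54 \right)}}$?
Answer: $\frac{11723}{30450} \approx 0.38499$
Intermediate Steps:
$\frac{\left(-4770\right) 5 + 12127}{-30591 + h{\left(-54 \right)}} = \frac{\left(-4770\right) 5 + 12127}{-30591 + \left(87 - -54\right)} = \frac{-23850 + 12127}{-30591 + \left(87 + 54\right)} = - \frac{11723}{-30591 + 141} = - \frac{11723}{-30450} = \left(-11723\right) \left(- \frac{1}{30450}\right) = \frac{11723}{30450}$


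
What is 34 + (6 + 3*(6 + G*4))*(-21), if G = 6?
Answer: -1982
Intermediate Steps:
34 + (6 + 3*(6 + G*4))*(-21) = 34 + (6 + 3*(6 + 6*4))*(-21) = 34 + (6 + 3*(6 + 24))*(-21) = 34 + (6 + 3*30)*(-21) = 34 + (6 + 90)*(-21) = 34 + 96*(-21) = 34 - 2016 = -1982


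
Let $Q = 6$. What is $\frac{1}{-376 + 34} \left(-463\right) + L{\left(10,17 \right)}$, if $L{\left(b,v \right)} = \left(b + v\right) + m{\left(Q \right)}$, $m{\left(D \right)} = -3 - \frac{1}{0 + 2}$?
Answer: $\frac{4250}{171} \approx 24.854$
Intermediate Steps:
$m{\left(D \right)} = - \frac{7}{2}$ ($m{\left(D \right)} = -3 - \frac{1}{2} = - \frac{7}{2}$)
$L{\left(b,v \right)} = - \frac{7}{2} + b + v$ ($L{\left(b,v \right)} = \left(b + v\right) - \frac{7}{2} = - \frac{7}{2} + b + v$)
$\frac{1}{-376 + 34} \left(-463\right) + L{\left(10,17 \right)} = \frac{1}{-376 + 34} \left(-463\right) + \left(- \frac{7}{2} + 10 + 17\right) = \frac{1}{-342} \left(-463\right) + \frac{47}{2} = \left(- \frac{1}{342}\right) \left(-463\right) + \frac{47}{2} = \frac{463}{342} + \frac{47}{2} = \frac{4250}{171}$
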